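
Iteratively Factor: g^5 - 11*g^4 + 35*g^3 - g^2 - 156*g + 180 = (g + 2)*(g^4 - 13*g^3 + 61*g^2 - 123*g + 90) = (g - 5)*(g + 2)*(g^3 - 8*g^2 + 21*g - 18) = (g - 5)*(g - 3)*(g + 2)*(g^2 - 5*g + 6) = (g - 5)*(g - 3)*(g - 2)*(g + 2)*(g - 3)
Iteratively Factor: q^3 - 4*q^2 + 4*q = (q - 2)*(q^2 - 2*q) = (q - 2)^2*(q)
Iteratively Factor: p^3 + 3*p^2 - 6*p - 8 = (p + 4)*(p^2 - p - 2) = (p + 1)*(p + 4)*(p - 2)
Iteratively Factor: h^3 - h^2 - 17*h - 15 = (h - 5)*(h^2 + 4*h + 3) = (h - 5)*(h + 3)*(h + 1)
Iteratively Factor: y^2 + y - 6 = (y - 2)*(y + 3)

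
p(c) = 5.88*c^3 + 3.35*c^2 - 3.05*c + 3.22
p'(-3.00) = 135.61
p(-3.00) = -116.24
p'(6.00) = 672.19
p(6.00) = 1375.60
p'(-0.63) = -0.27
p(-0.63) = 5.00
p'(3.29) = 209.93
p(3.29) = 238.84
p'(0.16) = -1.53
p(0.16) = 2.84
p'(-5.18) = 435.57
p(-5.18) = -708.36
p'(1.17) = 28.94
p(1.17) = 13.65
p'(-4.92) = 390.99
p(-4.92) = -600.96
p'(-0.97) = 7.05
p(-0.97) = 3.96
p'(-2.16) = 64.78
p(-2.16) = -33.82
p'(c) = 17.64*c^2 + 6.7*c - 3.05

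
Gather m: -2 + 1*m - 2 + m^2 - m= m^2 - 4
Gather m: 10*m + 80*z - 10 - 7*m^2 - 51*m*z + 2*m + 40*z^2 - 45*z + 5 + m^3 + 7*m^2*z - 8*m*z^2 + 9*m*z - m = m^3 + m^2*(7*z - 7) + m*(-8*z^2 - 42*z + 11) + 40*z^2 + 35*z - 5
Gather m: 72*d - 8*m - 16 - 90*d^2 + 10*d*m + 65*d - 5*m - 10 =-90*d^2 + 137*d + m*(10*d - 13) - 26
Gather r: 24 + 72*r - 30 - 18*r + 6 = 54*r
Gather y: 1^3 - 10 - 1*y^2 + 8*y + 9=-y^2 + 8*y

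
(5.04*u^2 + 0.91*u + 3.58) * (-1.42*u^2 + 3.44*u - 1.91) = -7.1568*u^4 + 16.0454*u^3 - 11.5796*u^2 + 10.5771*u - 6.8378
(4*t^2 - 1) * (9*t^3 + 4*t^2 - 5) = 36*t^5 + 16*t^4 - 9*t^3 - 24*t^2 + 5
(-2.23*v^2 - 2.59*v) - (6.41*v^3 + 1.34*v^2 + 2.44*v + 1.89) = -6.41*v^3 - 3.57*v^2 - 5.03*v - 1.89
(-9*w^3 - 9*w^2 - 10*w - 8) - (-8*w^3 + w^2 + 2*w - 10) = -w^3 - 10*w^2 - 12*w + 2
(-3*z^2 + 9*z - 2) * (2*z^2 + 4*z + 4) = -6*z^4 + 6*z^3 + 20*z^2 + 28*z - 8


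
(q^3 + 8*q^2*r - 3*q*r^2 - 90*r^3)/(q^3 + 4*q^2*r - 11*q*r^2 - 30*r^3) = (q + 6*r)/(q + 2*r)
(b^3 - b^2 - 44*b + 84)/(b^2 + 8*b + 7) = (b^2 - 8*b + 12)/(b + 1)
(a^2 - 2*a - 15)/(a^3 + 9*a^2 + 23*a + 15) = (a - 5)/(a^2 + 6*a + 5)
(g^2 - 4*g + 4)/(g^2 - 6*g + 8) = (g - 2)/(g - 4)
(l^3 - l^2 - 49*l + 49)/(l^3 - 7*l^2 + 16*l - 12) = (l^3 - l^2 - 49*l + 49)/(l^3 - 7*l^2 + 16*l - 12)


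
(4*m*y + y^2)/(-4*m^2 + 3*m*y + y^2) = y/(-m + y)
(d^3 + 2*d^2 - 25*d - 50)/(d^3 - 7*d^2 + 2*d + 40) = (d + 5)/(d - 4)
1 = 1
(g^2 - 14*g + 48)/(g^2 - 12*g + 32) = (g - 6)/(g - 4)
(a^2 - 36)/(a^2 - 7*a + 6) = (a + 6)/(a - 1)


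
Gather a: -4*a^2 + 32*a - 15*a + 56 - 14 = -4*a^2 + 17*a + 42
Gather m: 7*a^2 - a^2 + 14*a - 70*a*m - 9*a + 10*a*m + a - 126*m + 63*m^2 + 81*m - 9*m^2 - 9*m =6*a^2 + 6*a + 54*m^2 + m*(-60*a - 54)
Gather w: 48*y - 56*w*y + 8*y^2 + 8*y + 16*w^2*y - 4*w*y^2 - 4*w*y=16*w^2*y + w*(-4*y^2 - 60*y) + 8*y^2 + 56*y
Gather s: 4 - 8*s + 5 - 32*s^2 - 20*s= -32*s^2 - 28*s + 9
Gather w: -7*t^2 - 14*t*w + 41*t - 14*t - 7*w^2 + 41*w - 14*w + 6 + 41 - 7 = -7*t^2 + 27*t - 7*w^2 + w*(27 - 14*t) + 40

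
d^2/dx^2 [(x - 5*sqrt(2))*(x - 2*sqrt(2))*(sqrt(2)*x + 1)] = 6*sqrt(2)*x - 26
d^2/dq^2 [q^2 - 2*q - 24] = 2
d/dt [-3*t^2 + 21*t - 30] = 21 - 6*t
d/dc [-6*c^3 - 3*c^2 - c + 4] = -18*c^2 - 6*c - 1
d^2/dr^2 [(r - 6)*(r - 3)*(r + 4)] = 6*r - 10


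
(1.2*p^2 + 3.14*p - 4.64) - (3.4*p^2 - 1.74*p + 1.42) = -2.2*p^2 + 4.88*p - 6.06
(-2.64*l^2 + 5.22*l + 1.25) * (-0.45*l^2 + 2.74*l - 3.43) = 1.188*l^4 - 9.5826*l^3 + 22.7955*l^2 - 14.4796*l - 4.2875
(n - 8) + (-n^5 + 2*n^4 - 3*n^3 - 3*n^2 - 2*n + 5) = -n^5 + 2*n^4 - 3*n^3 - 3*n^2 - n - 3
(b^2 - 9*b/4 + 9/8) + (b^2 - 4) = 2*b^2 - 9*b/4 - 23/8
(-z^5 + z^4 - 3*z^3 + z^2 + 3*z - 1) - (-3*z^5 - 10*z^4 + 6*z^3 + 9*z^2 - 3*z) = 2*z^5 + 11*z^4 - 9*z^3 - 8*z^2 + 6*z - 1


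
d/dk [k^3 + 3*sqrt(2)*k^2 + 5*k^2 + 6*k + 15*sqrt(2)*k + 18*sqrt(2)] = 3*k^2 + 6*sqrt(2)*k + 10*k + 6 + 15*sqrt(2)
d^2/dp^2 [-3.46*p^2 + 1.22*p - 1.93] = -6.92000000000000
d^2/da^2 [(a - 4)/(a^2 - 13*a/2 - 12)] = 4*((4 - a)*(4*a - 13)^2 + 3*(7 - 2*a)*(-2*a^2 + 13*a + 24))/(-2*a^2 + 13*a + 24)^3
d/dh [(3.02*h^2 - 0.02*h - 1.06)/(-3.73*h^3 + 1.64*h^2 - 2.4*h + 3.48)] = (11.2646*h^4 - 0.1492*h^3 - 19.0766*h^2 + 24.496*h - 2.6136)/(13.9129*h^6 - 12.2344*h^5 + 20.5936*h^4 - 33.8328*h^3 + 17.1744*h^2 - 16.704*h + 12.1104)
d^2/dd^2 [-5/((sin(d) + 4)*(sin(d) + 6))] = 5*(4*sin(d)^4 + 30*sin(d)^3 - 2*sin(d)^2 - 300*sin(d) - 152)/((sin(d) + 4)^3*(sin(d) + 6)^3)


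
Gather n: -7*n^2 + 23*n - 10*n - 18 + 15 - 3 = -7*n^2 + 13*n - 6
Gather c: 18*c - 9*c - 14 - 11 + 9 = 9*c - 16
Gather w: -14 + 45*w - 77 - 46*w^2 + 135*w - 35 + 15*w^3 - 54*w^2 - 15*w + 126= 15*w^3 - 100*w^2 + 165*w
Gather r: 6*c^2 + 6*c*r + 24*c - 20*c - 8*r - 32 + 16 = 6*c^2 + 4*c + r*(6*c - 8) - 16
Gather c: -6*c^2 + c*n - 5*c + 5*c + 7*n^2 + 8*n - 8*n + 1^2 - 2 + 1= -6*c^2 + c*n + 7*n^2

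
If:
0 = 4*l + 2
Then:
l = -1/2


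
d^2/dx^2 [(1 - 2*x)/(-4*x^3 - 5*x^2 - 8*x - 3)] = 2*(96*x^5 + 24*x^4 - 174*x^3 - 315*x^2 - 174*x - 97)/(64*x^9 + 240*x^8 + 684*x^7 + 1229*x^6 + 1728*x^5 + 1761*x^4 + 1340*x^3 + 711*x^2 + 216*x + 27)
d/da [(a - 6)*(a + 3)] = 2*a - 3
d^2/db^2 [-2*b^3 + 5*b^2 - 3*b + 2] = 10 - 12*b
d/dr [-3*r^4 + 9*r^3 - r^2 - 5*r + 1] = -12*r^3 + 27*r^2 - 2*r - 5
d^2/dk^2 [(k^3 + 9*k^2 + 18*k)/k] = 2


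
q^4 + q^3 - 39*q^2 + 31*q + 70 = (q - 5)*(q - 2)*(q + 1)*(q + 7)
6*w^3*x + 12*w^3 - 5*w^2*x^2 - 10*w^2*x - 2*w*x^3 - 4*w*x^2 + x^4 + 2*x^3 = (-3*w + x)*(-w + x)*(2*w + x)*(x + 2)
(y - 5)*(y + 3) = y^2 - 2*y - 15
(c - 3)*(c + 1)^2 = c^3 - c^2 - 5*c - 3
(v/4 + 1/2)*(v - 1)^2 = v^3/4 - 3*v/4 + 1/2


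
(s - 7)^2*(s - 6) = s^3 - 20*s^2 + 133*s - 294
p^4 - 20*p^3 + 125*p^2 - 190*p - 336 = (p - 8)*(p - 7)*(p - 6)*(p + 1)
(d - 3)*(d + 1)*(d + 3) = d^3 + d^2 - 9*d - 9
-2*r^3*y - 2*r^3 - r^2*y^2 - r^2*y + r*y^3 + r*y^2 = (-2*r + y)*(r + y)*(r*y + r)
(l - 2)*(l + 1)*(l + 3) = l^3 + 2*l^2 - 5*l - 6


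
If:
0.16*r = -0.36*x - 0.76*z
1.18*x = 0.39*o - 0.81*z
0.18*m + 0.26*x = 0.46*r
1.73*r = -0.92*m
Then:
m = 1.12922491477498*z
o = -3.50301429937275*z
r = -0.60051267144103*z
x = -1.84421659047065*z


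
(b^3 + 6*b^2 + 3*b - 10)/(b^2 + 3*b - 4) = (b^2 + 7*b + 10)/(b + 4)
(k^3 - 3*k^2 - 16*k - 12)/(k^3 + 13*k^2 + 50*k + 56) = (k^2 - 5*k - 6)/(k^2 + 11*k + 28)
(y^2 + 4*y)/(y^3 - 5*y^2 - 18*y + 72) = y/(y^2 - 9*y + 18)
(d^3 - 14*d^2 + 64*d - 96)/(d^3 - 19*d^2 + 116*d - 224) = (d^2 - 10*d + 24)/(d^2 - 15*d + 56)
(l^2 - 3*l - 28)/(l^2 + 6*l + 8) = (l - 7)/(l + 2)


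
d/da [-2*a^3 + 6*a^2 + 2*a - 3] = -6*a^2 + 12*a + 2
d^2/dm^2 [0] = 0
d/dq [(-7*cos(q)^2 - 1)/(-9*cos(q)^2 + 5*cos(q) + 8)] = 5*(7*cos(q)^2 + 26*cos(q) - 1)*sin(q)/(9*sin(q)^2 + 5*cos(q) - 1)^2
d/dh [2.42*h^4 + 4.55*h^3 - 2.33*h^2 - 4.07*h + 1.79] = 9.68*h^3 + 13.65*h^2 - 4.66*h - 4.07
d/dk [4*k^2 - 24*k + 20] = 8*k - 24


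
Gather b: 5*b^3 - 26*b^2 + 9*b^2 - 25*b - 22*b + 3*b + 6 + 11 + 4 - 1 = 5*b^3 - 17*b^2 - 44*b + 20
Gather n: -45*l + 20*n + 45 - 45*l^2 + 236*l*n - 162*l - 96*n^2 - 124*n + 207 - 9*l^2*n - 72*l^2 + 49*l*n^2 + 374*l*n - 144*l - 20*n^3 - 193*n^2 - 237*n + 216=-117*l^2 - 351*l - 20*n^3 + n^2*(49*l - 289) + n*(-9*l^2 + 610*l - 341) + 468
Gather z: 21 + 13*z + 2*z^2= 2*z^2 + 13*z + 21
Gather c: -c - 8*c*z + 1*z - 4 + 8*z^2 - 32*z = c*(-8*z - 1) + 8*z^2 - 31*z - 4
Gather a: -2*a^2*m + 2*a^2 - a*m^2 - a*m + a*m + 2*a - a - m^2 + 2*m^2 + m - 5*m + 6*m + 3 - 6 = a^2*(2 - 2*m) + a*(1 - m^2) + m^2 + 2*m - 3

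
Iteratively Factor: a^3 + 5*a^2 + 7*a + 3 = (a + 3)*(a^2 + 2*a + 1) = (a + 1)*(a + 3)*(a + 1)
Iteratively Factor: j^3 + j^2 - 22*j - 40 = (j + 4)*(j^2 - 3*j - 10) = (j - 5)*(j + 4)*(j + 2)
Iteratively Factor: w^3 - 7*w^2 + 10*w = (w - 5)*(w^2 - 2*w) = (w - 5)*(w - 2)*(w)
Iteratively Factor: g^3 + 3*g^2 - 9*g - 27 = (g + 3)*(g^2 - 9) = (g + 3)^2*(g - 3)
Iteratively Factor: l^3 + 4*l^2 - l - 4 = (l + 4)*(l^2 - 1) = (l - 1)*(l + 4)*(l + 1)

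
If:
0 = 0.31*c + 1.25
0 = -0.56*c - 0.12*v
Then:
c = -4.03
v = 18.82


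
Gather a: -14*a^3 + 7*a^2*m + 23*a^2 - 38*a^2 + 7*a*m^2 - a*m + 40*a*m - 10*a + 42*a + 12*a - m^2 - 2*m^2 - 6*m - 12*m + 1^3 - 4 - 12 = -14*a^3 + a^2*(7*m - 15) + a*(7*m^2 + 39*m + 44) - 3*m^2 - 18*m - 15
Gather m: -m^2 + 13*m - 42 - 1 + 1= -m^2 + 13*m - 42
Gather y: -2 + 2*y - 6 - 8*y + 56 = 48 - 6*y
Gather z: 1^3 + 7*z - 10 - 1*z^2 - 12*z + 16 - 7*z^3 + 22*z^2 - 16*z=-7*z^3 + 21*z^2 - 21*z + 7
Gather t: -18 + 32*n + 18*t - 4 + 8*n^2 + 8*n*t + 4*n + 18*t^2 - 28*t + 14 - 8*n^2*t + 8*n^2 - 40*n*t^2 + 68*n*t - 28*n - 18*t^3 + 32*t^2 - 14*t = 16*n^2 + 8*n - 18*t^3 + t^2*(50 - 40*n) + t*(-8*n^2 + 76*n - 24) - 8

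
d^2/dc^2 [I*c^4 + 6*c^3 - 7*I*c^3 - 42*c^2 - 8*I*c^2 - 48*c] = 12*I*c^2 + c*(36 - 42*I) - 84 - 16*I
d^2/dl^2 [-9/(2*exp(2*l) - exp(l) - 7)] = 9*(2*(4*exp(l) - 1)^2*exp(l) + (8*exp(l) - 1)*(-2*exp(2*l) + exp(l) + 7))*exp(l)/(-2*exp(2*l) + exp(l) + 7)^3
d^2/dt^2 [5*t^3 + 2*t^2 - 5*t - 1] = 30*t + 4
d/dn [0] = 0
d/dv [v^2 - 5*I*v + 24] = 2*v - 5*I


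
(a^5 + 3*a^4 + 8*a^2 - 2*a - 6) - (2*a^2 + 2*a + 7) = a^5 + 3*a^4 + 6*a^2 - 4*a - 13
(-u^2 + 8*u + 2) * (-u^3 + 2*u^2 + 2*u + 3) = u^5 - 10*u^4 + 12*u^3 + 17*u^2 + 28*u + 6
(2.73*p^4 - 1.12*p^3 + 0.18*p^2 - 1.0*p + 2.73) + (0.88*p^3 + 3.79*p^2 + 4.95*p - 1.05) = 2.73*p^4 - 0.24*p^3 + 3.97*p^2 + 3.95*p + 1.68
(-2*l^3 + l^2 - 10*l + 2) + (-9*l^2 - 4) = -2*l^3 - 8*l^2 - 10*l - 2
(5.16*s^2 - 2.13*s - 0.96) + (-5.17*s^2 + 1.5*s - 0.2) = -0.00999999999999979*s^2 - 0.63*s - 1.16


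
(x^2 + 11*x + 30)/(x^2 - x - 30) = (x + 6)/(x - 6)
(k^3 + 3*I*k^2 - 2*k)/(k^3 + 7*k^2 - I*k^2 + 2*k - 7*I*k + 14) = k*(k + 2*I)/(k^2 + k*(7 - 2*I) - 14*I)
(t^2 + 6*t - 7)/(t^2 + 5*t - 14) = (t - 1)/(t - 2)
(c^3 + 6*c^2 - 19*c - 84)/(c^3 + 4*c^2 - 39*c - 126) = (c - 4)/(c - 6)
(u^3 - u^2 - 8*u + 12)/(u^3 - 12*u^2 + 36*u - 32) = (u + 3)/(u - 8)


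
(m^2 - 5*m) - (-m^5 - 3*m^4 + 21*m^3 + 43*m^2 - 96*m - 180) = m^5 + 3*m^4 - 21*m^3 - 42*m^2 + 91*m + 180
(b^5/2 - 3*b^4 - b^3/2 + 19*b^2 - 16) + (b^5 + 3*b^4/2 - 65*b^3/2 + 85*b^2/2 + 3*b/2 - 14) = 3*b^5/2 - 3*b^4/2 - 33*b^3 + 123*b^2/2 + 3*b/2 - 30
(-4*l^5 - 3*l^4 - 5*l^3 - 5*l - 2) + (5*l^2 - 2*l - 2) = -4*l^5 - 3*l^4 - 5*l^3 + 5*l^2 - 7*l - 4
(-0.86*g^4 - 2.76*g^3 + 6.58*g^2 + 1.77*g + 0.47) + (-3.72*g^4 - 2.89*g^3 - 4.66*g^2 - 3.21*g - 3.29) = -4.58*g^4 - 5.65*g^3 + 1.92*g^2 - 1.44*g - 2.82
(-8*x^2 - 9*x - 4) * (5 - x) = 8*x^3 - 31*x^2 - 41*x - 20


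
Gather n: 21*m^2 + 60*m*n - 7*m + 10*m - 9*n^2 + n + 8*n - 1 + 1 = 21*m^2 + 3*m - 9*n^2 + n*(60*m + 9)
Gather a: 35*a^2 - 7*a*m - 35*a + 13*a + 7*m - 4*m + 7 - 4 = 35*a^2 + a*(-7*m - 22) + 3*m + 3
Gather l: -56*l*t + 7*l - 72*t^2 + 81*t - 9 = l*(7 - 56*t) - 72*t^2 + 81*t - 9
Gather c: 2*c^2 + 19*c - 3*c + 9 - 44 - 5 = 2*c^2 + 16*c - 40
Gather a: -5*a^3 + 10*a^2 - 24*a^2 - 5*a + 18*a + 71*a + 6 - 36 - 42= -5*a^3 - 14*a^2 + 84*a - 72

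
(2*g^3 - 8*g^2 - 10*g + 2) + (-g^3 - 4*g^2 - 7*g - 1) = g^3 - 12*g^2 - 17*g + 1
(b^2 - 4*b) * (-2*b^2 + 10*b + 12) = -2*b^4 + 18*b^3 - 28*b^2 - 48*b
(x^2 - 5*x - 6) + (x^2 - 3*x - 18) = 2*x^2 - 8*x - 24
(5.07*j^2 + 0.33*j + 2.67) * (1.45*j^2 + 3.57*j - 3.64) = 7.3515*j^4 + 18.5784*j^3 - 13.4052*j^2 + 8.3307*j - 9.7188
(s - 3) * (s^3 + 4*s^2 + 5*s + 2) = s^4 + s^3 - 7*s^2 - 13*s - 6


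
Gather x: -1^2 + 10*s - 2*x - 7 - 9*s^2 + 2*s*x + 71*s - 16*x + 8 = -9*s^2 + 81*s + x*(2*s - 18)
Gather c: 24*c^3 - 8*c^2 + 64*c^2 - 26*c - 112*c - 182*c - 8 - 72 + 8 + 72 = 24*c^3 + 56*c^2 - 320*c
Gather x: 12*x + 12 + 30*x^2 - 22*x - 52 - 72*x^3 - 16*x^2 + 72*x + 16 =-72*x^3 + 14*x^2 + 62*x - 24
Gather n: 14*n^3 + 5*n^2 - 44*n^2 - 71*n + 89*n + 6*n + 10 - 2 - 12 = 14*n^3 - 39*n^2 + 24*n - 4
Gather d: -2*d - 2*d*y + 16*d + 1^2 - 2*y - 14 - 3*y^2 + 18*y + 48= d*(14 - 2*y) - 3*y^2 + 16*y + 35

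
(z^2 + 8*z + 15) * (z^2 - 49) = z^4 + 8*z^3 - 34*z^2 - 392*z - 735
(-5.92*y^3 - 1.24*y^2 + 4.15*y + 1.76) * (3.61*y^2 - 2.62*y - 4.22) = -21.3712*y^5 + 11.034*y^4 + 43.2127*y^3 + 0.713399999999998*y^2 - 22.1242*y - 7.4272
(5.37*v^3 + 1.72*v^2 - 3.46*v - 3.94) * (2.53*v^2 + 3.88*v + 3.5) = 13.5861*v^5 + 25.1872*v^4 + 16.7148*v^3 - 17.373*v^2 - 27.3972*v - 13.79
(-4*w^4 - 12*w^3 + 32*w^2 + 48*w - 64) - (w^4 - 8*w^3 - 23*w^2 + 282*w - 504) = -5*w^4 - 4*w^3 + 55*w^2 - 234*w + 440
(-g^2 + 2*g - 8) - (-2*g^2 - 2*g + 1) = g^2 + 4*g - 9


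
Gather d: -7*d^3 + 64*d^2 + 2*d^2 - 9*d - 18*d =-7*d^3 + 66*d^2 - 27*d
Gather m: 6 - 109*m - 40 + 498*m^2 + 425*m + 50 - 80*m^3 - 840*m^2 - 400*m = -80*m^3 - 342*m^2 - 84*m + 16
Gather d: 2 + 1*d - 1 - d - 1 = 0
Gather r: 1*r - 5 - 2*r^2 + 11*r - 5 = -2*r^2 + 12*r - 10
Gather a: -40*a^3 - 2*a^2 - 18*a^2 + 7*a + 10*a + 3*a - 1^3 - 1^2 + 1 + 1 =-40*a^3 - 20*a^2 + 20*a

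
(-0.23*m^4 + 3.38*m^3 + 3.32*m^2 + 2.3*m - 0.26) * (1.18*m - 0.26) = -0.2714*m^5 + 4.0482*m^4 + 3.0388*m^3 + 1.8508*m^2 - 0.9048*m + 0.0676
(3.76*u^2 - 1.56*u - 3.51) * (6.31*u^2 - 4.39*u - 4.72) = 23.7256*u^4 - 26.35*u^3 - 33.0469*u^2 + 22.7721*u + 16.5672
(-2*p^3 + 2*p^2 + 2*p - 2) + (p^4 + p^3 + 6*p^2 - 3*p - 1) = p^4 - p^3 + 8*p^2 - p - 3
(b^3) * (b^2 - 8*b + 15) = b^5 - 8*b^4 + 15*b^3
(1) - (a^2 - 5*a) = -a^2 + 5*a + 1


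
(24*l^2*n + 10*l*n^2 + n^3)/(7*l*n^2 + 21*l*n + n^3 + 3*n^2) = (24*l^2 + 10*l*n + n^2)/(7*l*n + 21*l + n^2 + 3*n)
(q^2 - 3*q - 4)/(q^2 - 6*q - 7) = (q - 4)/(q - 7)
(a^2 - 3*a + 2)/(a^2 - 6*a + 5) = (a - 2)/(a - 5)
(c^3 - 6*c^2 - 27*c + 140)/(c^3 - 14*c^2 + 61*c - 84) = (c + 5)/(c - 3)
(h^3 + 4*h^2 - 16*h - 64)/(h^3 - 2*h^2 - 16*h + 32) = (h + 4)/(h - 2)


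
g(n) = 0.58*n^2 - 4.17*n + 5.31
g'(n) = 1.16*n - 4.17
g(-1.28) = 11.60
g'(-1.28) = -5.65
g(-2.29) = 17.90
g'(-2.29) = -6.83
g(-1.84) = 14.95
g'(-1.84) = -6.30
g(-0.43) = 7.21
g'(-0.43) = -4.67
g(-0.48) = 7.45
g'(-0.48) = -4.73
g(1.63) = 0.05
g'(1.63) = -2.28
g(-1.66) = 13.83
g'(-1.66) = -6.10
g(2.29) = -1.20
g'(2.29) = -1.51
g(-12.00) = 138.87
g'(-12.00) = -18.09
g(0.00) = 5.31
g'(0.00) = -4.17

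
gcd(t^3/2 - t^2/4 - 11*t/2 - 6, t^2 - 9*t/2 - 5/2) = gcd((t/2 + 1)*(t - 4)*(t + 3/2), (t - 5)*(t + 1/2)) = 1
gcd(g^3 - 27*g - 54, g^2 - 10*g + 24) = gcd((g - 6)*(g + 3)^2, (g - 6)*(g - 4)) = g - 6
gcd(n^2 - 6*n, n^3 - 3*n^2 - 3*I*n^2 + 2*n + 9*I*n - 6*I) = 1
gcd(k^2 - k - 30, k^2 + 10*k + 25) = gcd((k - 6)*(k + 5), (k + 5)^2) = k + 5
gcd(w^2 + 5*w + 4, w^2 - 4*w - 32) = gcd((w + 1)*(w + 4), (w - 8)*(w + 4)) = w + 4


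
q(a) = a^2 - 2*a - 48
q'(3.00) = 4.00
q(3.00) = -45.00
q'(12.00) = 22.00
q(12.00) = 72.00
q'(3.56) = 5.12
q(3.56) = -42.45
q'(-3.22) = -8.44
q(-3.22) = -31.19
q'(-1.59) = -5.18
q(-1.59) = -42.29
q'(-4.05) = -10.10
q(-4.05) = -23.50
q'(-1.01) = -4.02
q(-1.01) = -44.96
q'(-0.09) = -2.18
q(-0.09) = -47.81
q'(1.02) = 0.04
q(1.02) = -49.00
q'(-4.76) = -11.52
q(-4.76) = -15.82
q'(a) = 2*a - 2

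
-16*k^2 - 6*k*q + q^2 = (-8*k + q)*(2*k + q)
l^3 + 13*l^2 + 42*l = l*(l + 6)*(l + 7)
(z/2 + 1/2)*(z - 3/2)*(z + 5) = z^3/2 + 9*z^2/4 - 2*z - 15/4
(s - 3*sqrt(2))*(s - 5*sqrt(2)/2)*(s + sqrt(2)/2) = s^3 - 5*sqrt(2)*s^2 + 19*s/2 + 15*sqrt(2)/2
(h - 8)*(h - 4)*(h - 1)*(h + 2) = h^4 - 11*h^3 + 18*h^2 + 56*h - 64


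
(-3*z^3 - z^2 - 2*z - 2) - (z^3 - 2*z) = -4*z^3 - z^2 - 2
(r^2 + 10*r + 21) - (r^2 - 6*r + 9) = 16*r + 12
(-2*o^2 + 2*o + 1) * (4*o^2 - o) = -8*o^4 + 10*o^3 + 2*o^2 - o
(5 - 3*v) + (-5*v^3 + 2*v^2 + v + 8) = -5*v^3 + 2*v^2 - 2*v + 13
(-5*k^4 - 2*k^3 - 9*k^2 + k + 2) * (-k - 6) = 5*k^5 + 32*k^4 + 21*k^3 + 53*k^2 - 8*k - 12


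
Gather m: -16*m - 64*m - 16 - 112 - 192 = -80*m - 320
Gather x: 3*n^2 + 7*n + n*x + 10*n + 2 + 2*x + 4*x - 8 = 3*n^2 + 17*n + x*(n + 6) - 6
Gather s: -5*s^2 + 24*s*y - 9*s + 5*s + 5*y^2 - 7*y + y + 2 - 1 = -5*s^2 + s*(24*y - 4) + 5*y^2 - 6*y + 1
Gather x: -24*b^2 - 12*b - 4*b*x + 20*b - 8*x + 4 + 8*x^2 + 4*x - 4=-24*b^2 + 8*b + 8*x^2 + x*(-4*b - 4)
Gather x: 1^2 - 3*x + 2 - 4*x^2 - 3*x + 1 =-4*x^2 - 6*x + 4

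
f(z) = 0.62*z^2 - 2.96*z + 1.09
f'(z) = 1.24*z - 2.96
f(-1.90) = 8.95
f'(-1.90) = -5.32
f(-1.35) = 6.22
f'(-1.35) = -4.63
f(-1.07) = 4.97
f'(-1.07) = -4.29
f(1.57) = -2.03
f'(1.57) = -1.01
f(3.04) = -2.18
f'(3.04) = 0.81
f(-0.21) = 1.74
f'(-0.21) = -3.22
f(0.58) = -0.42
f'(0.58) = -2.24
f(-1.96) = 9.27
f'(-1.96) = -5.39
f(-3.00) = 15.55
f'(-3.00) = -6.68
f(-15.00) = 184.99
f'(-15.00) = -21.56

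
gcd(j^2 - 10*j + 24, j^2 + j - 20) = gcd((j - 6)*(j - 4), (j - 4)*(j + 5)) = j - 4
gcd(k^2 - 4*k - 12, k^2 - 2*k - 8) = k + 2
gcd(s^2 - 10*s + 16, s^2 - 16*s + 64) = s - 8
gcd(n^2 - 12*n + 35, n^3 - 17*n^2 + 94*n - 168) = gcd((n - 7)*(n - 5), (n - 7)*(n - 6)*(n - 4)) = n - 7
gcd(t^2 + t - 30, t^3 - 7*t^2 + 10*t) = t - 5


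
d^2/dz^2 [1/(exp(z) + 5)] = (exp(z) - 5)*exp(z)/(exp(z) + 5)^3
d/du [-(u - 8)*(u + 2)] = 6 - 2*u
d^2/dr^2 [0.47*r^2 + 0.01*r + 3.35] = 0.940000000000000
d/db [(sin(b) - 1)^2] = 2*(sin(b) - 1)*cos(b)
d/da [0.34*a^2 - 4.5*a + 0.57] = 0.68*a - 4.5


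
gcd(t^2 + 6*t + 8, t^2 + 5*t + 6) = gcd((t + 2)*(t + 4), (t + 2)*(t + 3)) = t + 2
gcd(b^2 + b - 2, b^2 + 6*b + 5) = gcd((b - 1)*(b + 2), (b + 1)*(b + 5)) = 1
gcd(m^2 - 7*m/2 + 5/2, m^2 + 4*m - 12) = 1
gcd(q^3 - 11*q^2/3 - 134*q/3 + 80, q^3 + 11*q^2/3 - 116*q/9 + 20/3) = q^2 + 13*q/3 - 10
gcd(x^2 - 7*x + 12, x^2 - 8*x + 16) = x - 4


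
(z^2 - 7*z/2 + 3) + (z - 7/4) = z^2 - 5*z/2 + 5/4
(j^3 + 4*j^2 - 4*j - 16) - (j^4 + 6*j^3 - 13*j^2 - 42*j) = -j^4 - 5*j^3 + 17*j^2 + 38*j - 16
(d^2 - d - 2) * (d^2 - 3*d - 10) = d^4 - 4*d^3 - 9*d^2 + 16*d + 20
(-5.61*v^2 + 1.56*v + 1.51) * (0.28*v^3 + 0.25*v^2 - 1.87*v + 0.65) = -1.5708*v^5 - 0.9657*v^4 + 11.3035*v^3 - 6.1862*v^2 - 1.8097*v + 0.9815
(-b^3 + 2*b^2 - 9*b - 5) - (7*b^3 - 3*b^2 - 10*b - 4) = -8*b^3 + 5*b^2 + b - 1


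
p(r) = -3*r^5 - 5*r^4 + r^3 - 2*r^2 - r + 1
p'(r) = -15*r^4 - 20*r^3 + 3*r^2 - 4*r - 1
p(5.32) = -16699.86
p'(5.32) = -14964.14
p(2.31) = -339.35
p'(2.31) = -667.87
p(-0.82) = -1.22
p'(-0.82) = 8.54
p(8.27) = -139017.37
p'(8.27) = -81304.92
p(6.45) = -41964.52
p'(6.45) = -31230.24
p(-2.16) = 15.97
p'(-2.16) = -103.33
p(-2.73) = 145.67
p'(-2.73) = -393.98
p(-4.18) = 2199.05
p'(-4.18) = -3050.44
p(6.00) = -29669.00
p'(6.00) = -23677.00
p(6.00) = -29669.00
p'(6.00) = -23677.00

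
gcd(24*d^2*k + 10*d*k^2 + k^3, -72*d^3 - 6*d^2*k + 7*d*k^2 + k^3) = 24*d^2 + 10*d*k + k^2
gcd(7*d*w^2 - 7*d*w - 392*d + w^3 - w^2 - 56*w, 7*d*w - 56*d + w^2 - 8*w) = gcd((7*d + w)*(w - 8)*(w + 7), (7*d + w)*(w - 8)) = 7*d*w - 56*d + w^2 - 8*w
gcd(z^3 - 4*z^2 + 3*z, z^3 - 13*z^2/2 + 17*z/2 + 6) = z - 3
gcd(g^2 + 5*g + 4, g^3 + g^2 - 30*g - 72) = g + 4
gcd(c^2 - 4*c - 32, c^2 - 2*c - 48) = c - 8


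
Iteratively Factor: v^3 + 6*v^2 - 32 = (v + 4)*(v^2 + 2*v - 8) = (v + 4)^2*(v - 2)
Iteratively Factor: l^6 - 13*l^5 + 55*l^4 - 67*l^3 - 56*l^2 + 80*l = (l + 1)*(l^5 - 14*l^4 + 69*l^3 - 136*l^2 + 80*l) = (l - 5)*(l + 1)*(l^4 - 9*l^3 + 24*l^2 - 16*l) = (l - 5)*(l - 1)*(l + 1)*(l^3 - 8*l^2 + 16*l) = (l - 5)*(l - 4)*(l - 1)*(l + 1)*(l^2 - 4*l) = (l - 5)*(l - 4)^2*(l - 1)*(l + 1)*(l)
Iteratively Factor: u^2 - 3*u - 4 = (u + 1)*(u - 4)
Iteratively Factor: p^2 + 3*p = (p + 3)*(p)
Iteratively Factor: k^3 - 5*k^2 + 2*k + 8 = (k - 4)*(k^2 - k - 2) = (k - 4)*(k + 1)*(k - 2)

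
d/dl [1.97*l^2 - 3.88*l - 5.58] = 3.94*l - 3.88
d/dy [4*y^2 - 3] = 8*y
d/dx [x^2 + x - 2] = 2*x + 1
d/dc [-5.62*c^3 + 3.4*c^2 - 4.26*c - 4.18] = -16.86*c^2 + 6.8*c - 4.26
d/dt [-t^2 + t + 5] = 1 - 2*t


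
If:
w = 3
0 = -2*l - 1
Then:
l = -1/2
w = 3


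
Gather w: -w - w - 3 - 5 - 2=-2*w - 10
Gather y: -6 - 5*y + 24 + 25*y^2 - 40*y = 25*y^2 - 45*y + 18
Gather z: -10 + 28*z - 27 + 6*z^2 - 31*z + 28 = 6*z^2 - 3*z - 9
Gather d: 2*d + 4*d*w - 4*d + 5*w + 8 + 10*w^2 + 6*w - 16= d*(4*w - 2) + 10*w^2 + 11*w - 8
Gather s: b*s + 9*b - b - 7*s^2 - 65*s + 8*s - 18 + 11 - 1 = 8*b - 7*s^2 + s*(b - 57) - 8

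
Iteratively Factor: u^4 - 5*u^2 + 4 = (u - 2)*(u^3 + 2*u^2 - u - 2) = (u - 2)*(u + 2)*(u^2 - 1) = (u - 2)*(u + 1)*(u + 2)*(u - 1)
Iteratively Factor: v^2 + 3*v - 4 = (v - 1)*(v + 4)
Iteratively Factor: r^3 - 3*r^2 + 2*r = (r - 2)*(r^2 - r) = r*(r - 2)*(r - 1)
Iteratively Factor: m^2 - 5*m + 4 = (m - 4)*(m - 1)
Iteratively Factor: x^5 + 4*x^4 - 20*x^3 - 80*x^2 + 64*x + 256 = (x + 4)*(x^4 - 20*x^2 + 64) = (x + 2)*(x + 4)*(x^3 - 2*x^2 - 16*x + 32) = (x - 4)*(x + 2)*(x + 4)*(x^2 + 2*x - 8) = (x - 4)*(x - 2)*(x + 2)*(x + 4)*(x + 4)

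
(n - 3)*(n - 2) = n^2 - 5*n + 6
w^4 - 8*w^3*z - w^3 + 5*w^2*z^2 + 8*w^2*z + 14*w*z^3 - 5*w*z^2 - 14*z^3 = (w - 1)*(w - 7*z)*(w - 2*z)*(w + z)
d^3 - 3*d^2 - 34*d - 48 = (d - 8)*(d + 2)*(d + 3)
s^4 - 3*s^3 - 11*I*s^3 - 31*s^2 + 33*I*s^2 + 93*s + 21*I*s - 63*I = (s - 3)*(s - 7*I)*(s - 3*I)*(s - I)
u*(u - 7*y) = u^2 - 7*u*y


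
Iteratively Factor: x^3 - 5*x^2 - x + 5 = (x + 1)*(x^2 - 6*x + 5) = (x - 1)*(x + 1)*(x - 5)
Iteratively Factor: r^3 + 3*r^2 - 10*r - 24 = (r + 4)*(r^2 - r - 6) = (r + 2)*(r + 4)*(r - 3)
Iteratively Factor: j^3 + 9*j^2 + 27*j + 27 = (j + 3)*(j^2 + 6*j + 9) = (j + 3)^2*(j + 3)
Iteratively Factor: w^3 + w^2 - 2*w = (w)*(w^2 + w - 2) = w*(w - 1)*(w + 2)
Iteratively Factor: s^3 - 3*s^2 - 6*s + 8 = (s - 1)*(s^2 - 2*s - 8) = (s - 1)*(s + 2)*(s - 4)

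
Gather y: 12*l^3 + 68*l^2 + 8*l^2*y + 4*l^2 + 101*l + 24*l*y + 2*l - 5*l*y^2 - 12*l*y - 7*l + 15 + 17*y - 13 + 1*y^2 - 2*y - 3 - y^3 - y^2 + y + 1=12*l^3 + 72*l^2 - 5*l*y^2 + 96*l - y^3 + y*(8*l^2 + 12*l + 16)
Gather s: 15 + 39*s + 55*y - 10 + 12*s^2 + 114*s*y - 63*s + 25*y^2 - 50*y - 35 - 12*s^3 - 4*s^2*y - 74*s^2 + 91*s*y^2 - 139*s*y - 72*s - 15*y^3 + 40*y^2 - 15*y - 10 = -12*s^3 + s^2*(-4*y - 62) + s*(91*y^2 - 25*y - 96) - 15*y^3 + 65*y^2 - 10*y - 40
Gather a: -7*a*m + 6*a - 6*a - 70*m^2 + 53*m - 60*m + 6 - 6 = -7*a*m - 70*m^2 - 7*m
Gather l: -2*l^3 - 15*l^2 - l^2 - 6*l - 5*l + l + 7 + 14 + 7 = -2*l^3 - 16*l^2 - 10*l + 28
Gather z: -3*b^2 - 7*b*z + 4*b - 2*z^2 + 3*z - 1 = -3*b^2 + 4*b - 2*z^2 + z*(3 - 7*b) - 1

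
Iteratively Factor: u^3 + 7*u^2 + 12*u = (u + 4)*(u^2 + 3*u) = u*(u + 4)*(u + 3)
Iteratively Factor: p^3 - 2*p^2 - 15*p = (p - 5)*(p^2 + 3*p) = (p - 5)*(p + 3)*(p)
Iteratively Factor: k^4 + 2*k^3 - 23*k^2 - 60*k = (k + 3)*(k^3 - k^2 - 20*k) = (k - 5)*(k + 3)*(k^2 + 4*k) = (k - 5)*(k + 3)*(k + 4)*(k)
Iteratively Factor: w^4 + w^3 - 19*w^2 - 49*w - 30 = (w + 3)*(w^3 - 2*w^2 - 13*w - 10) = (w + 1)*(w + 3)*(w^2 - 3*w - 10) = (w - 5)*(w + 1)*(w + 3)*(w + 2)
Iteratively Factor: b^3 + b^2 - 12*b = (b)*(b^2 + b - 12) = b*(b - 3)*(b + 4)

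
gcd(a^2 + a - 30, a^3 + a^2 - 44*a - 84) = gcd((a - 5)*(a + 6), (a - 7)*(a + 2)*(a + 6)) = a + 6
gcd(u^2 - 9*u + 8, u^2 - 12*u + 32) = u - 8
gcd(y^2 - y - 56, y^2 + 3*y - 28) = y + 7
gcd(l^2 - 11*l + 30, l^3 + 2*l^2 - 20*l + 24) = 1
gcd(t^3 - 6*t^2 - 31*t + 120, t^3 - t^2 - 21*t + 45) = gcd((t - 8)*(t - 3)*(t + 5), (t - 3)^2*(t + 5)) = t^2 + 2*t - 15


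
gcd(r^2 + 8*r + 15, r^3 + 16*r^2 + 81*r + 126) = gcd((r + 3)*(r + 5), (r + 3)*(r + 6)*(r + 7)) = r + 3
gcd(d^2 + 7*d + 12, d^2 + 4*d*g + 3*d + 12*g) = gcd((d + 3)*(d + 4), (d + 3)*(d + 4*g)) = d + 3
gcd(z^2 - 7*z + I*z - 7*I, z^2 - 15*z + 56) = z - 7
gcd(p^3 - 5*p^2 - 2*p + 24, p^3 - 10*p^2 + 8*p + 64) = p^2 - 2*p - 8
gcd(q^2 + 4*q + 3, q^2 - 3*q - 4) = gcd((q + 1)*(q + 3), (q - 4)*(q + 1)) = q + 1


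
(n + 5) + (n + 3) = 2*n + 8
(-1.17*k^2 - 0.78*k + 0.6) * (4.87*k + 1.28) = -5.6979*k^3 - 5.2962*k^2 + 1.9236*k + 0.768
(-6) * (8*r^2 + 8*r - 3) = -48*r^2 - 48*r + 18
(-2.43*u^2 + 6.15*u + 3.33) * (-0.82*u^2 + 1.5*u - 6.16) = 1.9926*u^4 - 8.688*u^3 + 21.4632*u^2 - 32.889*u - 20.5128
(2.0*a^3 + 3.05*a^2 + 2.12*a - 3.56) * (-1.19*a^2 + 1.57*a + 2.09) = -2.38*a^5 - 0.4895*a^4 + 6.4457*a^3 + 13.9393*a^2 - 1.1584*a - 7.4404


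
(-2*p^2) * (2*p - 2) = -4*p^3 + 4*p^2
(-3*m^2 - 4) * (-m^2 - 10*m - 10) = 3*m^4 + 30*m^3 + 34*m^2 + 40*m + 40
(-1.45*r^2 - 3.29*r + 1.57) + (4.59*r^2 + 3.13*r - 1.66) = 3.14*r^2 - 0.16*r - 0.0899999999999999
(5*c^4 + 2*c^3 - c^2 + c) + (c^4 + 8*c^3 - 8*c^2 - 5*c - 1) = 6*c^4 + 10*c^3 - 9*c^2 - 4*c - 1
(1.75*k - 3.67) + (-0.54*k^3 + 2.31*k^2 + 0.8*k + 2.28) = -0.54*k^3 + 2.31*k^2 + 2.55*k - 1.39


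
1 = 1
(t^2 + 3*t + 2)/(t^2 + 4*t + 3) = (t + 2)/(t + 3)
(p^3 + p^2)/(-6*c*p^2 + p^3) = (p + 1)/(-6*c + p)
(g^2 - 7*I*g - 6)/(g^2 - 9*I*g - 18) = (g - I)/(g - 3*I)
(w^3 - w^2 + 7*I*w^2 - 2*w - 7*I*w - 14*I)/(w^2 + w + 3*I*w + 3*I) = (w^2 + w*(-2 + 7*I) - 14*I)/(w + 3*I)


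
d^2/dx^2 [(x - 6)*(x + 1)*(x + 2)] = 6*x - 6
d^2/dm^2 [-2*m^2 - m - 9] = -4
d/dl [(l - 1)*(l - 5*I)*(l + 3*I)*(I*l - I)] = 4*I*l^3 + l^2*(6 - 6*I) + l*(-8 + 32*I) + 2 - 30*I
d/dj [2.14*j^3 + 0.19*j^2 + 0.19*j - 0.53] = 6.42*j^2 + 0.38*j + 0.19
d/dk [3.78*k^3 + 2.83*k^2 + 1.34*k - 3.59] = 11.34*k^2 + 5.66*k + 1.34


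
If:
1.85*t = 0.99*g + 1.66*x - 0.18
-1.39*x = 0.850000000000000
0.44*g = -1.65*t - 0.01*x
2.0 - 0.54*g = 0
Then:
No Solution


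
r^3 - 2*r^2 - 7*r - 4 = (r - 4)*(r + 1)^2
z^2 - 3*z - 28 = (z - 7)*(z + 4)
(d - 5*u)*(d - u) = d^2 - 6*d*u + 5*u^2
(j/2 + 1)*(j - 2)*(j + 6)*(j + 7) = j^4/2 + 13*j^3/2 + 19*j^2 - 26*j - 84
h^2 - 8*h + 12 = (h - 6)*(h - 2)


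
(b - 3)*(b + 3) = b^2 - 9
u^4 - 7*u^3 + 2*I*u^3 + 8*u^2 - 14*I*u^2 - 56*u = u*(u - 7)*(u - 2*I)*(u + 4*I)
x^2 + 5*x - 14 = (x - 2)*(x + 7)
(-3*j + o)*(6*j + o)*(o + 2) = -18*j^2*o - 36*j^2 + 3*j*o^2 + 6*j*o + o^3 + 2*o^2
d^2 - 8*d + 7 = (d - 7)*(d - 1)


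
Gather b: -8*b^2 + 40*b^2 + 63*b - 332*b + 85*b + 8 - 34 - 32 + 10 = 32*b^2 - 184*b - 48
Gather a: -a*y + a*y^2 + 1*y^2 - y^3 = a*(y^2 - y) - y^3 + y^2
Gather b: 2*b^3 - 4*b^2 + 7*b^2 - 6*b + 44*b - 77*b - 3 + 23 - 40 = 2*b^3 + 3*b^2 - 39*b - 20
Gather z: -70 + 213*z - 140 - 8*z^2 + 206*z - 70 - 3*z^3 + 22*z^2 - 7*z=-3*z^3 + 14*z^2 + 412*z - 280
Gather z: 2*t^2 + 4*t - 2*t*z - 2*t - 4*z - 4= 2*t^2 + 2*t + z*(-2*t - 4) - 4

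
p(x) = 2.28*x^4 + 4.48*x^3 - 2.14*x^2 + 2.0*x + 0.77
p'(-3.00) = -110.44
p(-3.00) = 39.23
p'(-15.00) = -27689.80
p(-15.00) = 99794.27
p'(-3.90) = -317.87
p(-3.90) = 222.14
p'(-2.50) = -45.80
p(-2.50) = 1.46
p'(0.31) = 2.24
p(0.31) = 1.34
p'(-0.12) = 2.69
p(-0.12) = 0.49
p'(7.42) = 4435.89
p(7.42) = 8639.10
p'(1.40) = 47.38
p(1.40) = 20.43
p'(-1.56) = 6.76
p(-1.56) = -11.06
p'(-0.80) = 9.36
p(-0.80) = -3.56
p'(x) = 9.12*x^3 + 13.44*x^2 - 4.28*x + 2.0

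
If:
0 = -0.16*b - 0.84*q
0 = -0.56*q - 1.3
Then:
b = 12.19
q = -2.32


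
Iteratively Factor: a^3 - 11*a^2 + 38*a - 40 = (a - 2)*(a^2 - 9*a + 20) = (a - 5)*(a - 2)*(a - 4)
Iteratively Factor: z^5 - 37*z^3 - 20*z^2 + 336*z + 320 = (z - 5)*(z^4 + 5*z^3 - 12*z^2 - 80*z - 64) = (z - 5)*(z + 1)*(z^3 + 4*z^2 - 16*z - 64) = (z - 5)*(z + 1)*(z + 4)*(z^2 - 16) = (z - 5)*(z - 4)*(z + 1)*(z + 4)*(z + 4)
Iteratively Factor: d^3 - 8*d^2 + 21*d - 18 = (d - 3)*(d^2 - 5*d + 6) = (d - 3)^2*(d - 2)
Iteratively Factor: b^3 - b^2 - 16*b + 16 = (b - 4)*(b^2 + 3*b - 4) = (b - 4)*(b - 1)*(b + 4)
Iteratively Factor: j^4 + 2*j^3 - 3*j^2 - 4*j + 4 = (j + 2)*(j^3 - 3*j + 2) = (j - 1)*(j + 2)*(j^2 + j - 2) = (j - 1)^2*(j + 2)*(j + 2)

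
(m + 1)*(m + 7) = m^2 + 8*m + 7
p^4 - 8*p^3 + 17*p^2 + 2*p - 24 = (p - 4)*(p - 3)*(p - 2)*(p + 1)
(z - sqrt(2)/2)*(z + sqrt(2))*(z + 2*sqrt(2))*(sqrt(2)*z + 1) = sqrt(2)*z^4 + 6*z^3 + 7*sqrt(2)*z^2/2 - 3*z - 2*sqrt(2)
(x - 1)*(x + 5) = x^2 + 4*x - 5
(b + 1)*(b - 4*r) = b^2 - 4*b*r + b - 4*r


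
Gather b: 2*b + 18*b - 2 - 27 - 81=20*b - 110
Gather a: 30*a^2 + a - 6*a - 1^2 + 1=30*a^2 - 5*a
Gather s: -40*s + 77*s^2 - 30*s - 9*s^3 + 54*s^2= -9*s^3 + 131*s^2 - 70*s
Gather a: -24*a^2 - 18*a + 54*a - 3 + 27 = -24*a^2 + 36*a + 24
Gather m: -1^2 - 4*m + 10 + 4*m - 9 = 0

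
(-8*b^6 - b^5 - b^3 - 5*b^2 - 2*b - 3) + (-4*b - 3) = -8*b^6 - b^5 - b^3 - 5*b^2 - 6*b - 6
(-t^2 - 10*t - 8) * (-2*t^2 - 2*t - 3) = 2*t^4 + 22*t^3 + 39*t^2 + 46*t + 24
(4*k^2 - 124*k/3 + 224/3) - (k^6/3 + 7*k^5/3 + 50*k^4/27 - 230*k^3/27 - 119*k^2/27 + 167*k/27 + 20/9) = -k^6/3 - 7*k^5/3 - 50*k^4/27 + 230*k^3/27 + 227*k^2/27 - 1283*k/27 + 652/9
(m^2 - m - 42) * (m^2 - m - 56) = m^4 - 2*m^3 - 97*m^2 + 98*m + 2352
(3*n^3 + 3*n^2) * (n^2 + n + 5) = 3*n^5 + 6*n^4 + 18*n^3 + 15*n^2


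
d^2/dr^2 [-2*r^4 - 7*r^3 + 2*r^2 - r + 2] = -24*r^2 - 42*r + 4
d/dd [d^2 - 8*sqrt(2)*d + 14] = 2*d - 8*sqrt(2)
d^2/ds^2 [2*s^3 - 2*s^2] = 12*s - 4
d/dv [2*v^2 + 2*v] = 4*v + 2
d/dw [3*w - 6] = 3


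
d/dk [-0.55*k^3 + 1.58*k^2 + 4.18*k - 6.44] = -1.65*k^2 + 3.16*k + 4.18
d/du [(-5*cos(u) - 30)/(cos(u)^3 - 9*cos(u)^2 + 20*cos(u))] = 5*(-2*cos(u)^3 - 9*cos(u)^2 + 108*cos(u) - 120)*sin(u)/((cos(u) - 5)^2*(cos(u) - 4)^2*cos(u)^2)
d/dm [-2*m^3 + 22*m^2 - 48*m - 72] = -6*m^2 + 44*m - 48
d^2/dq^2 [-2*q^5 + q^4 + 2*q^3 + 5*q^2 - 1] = -40*q^3 + 12*q^2 + 12*q + 10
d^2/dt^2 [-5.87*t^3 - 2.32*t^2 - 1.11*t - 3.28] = -35.22*t - 4.64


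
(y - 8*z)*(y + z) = y^2 - 7*y*z - 8*z^2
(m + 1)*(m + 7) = m^2 + 8*m + 7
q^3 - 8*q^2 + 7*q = q*(q - 7)*(q - 1)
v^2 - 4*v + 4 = (v - 2)^2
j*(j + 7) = j^2 + 7*j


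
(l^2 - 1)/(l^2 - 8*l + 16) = (l^2 - 1)/(l^2 - 8*l + 16)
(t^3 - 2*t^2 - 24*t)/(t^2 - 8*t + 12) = t*(t + 4)/(t - 2)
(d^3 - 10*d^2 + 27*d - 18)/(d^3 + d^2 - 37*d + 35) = (d^2 - 9*d + 18)/(d^2 + 2*d - 35)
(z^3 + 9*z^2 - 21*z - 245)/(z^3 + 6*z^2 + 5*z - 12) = (z^3 + 9*z^2 - 21*z - 245)/(z^3 + 6*z^2 + 5*z - 12)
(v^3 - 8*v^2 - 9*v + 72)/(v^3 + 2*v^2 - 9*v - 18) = (v - 8)/(v + 2)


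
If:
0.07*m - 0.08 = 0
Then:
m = 1.14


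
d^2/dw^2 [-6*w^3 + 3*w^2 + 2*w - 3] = 6 - 36*w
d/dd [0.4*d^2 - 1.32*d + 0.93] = 0.8*d - 1.32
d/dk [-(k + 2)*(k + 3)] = -2*k - 5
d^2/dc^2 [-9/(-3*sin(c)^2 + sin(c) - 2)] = 9*(-36*sin(c)^4 + 9*sin(c)^3 + 77*sin(c)^2 - 20*sin(c) - 10)/(3*sin(c)^2 - sin(c) + 2)^3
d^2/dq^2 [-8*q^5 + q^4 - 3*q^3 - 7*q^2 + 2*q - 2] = -160*q^3 + 12*q^2 - 18*q - 14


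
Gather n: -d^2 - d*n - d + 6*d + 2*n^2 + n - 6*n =-d^2 + 5*d + 2*n^2 + n*(-d - 5)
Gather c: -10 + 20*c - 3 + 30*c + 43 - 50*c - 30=0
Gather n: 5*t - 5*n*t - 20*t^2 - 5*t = -5*n*t - 20*t^2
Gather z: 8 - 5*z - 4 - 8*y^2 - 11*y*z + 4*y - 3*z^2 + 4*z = -8*y^2 + 4*y - 3*z^2 + z*(-11*y - 1) + 4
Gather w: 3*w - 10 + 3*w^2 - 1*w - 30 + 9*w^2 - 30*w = 12*w^2 - 28*w - 40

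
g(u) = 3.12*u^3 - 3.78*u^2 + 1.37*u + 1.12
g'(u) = 9.36*u^2 - 7.56*u + 1.37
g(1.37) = 3.92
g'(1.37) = 8.58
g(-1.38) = -16.17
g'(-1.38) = 29.63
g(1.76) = 8.83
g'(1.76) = 17.06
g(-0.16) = 0.79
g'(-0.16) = 2.82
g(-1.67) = -26.24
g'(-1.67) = 40.10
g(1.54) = 5.66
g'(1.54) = 11.93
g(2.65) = 36.27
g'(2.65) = 47.07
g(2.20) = 19.06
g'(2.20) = 30.04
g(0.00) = 1.12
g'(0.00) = 1.37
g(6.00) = 547.18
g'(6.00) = 292.97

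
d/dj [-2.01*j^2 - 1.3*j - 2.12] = -4.02*j - 1.3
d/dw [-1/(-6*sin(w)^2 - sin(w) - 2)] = -(12*sin(w) + 1)*cos(w)/(6*sin(w)^2 + sin(w) + 2)^2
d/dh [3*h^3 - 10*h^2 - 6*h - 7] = 9*h^2 - 20*h - 6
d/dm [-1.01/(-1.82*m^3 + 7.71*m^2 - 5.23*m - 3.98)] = (-5.5146*m^2 + 15.5742*m - 5.2823)/(1.82*m^3 - 7.71*m^2 + 5.23*m + 3.98)^2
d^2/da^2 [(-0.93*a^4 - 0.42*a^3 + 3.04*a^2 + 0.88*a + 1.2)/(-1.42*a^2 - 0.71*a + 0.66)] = (3.750504*a^6 + 5.625756*a^5 - 2.416698*a^4 - 3.18108400000001*a^3 - 27.932184*a^2 - 11.109744*a - 6.932304)/(2.863288*a^6 + 4.294932*a^5 - 1.845006*a^4 - 3.634561*a^3 + 0.857538*a^2 + 0.927828*a - 0.287496)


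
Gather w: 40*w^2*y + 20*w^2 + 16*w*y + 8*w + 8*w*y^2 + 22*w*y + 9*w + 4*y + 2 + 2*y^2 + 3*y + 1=w^2*(40*y + 20) + w*(8*y^2 + 38*y + 17) + 2*y^2 + 7*y + 3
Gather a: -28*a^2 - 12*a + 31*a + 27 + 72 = -28*a^2 + 19*a + 99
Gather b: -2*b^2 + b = -2*b^2 + b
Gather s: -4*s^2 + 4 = 4 - 4*s^2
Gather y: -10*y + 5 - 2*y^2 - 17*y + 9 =-2*y^2 - 27*y + 14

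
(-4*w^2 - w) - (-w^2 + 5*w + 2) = -3*w^2 - 6*w - 2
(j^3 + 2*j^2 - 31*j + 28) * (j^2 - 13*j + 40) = j^5 - 11*j^4 - 17*j^3 + 511*j^2 - 1604*j + 1120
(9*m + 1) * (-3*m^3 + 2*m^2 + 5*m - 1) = -27*m^4 + 15*m^3 + 47*m^2 - 4*m - 1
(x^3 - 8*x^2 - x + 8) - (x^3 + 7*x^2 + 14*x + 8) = -15*x^2 - 15*x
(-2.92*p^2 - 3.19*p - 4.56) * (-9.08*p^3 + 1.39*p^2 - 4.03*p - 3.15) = 26.5136*p^5 + 24.9064*p^4 + 48.7383*p^3 + 15.7153*p^2 + 28.4253*p + 14.364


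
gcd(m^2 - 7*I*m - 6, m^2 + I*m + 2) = m - I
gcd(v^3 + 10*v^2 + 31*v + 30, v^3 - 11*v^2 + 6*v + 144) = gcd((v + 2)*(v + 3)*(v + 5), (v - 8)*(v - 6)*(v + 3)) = v + 3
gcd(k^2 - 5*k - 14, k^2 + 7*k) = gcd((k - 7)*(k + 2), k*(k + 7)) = 1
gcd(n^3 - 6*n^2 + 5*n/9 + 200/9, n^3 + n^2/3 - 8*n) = n - 8/3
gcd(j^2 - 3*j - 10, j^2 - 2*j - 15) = j - 5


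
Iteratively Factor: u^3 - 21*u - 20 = (u - 5)*(u^2 + 5*u + 4) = (u - 5)*(u + 4)*(u + 1)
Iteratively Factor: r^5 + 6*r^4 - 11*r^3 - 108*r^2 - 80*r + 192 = (r + 3)*(r^4 + 3*r^3 - 20*r^2 - 48*r + 64) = (r - 4)*(r + 3)*(r^3 + 7*r^2 + 8*r - 16) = (r - 4)*(r + 3)*(r + 4)*(r^2 + 3*r - 4) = (r - 4)*(r + 3)*(r + 4)^2*(r - 1)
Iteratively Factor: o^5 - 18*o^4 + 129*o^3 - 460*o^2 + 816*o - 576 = (o - 3)*(o^4 - 15*o^3 + 84*o^2 - 208*o + 192) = (o - 4)*(o - 3)*(o^3 - 11*o^2 + 40*o - 48) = (o - 4)^2*(o - 3)*(o^2 - 7*o + 12) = (o - 4)^3*(o - 3)*(o - 3)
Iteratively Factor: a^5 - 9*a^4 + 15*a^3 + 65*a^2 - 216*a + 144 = (a - 4)*(a^4 - 5*a^3 - 5*a^2 + 45*a - 36) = (a - 4)^2*(a^3 - a^2 - 9*a + 9) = (a - 4)^2*(a + 3)*(a^2 - 4*a + 3) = (a - 4)^2*(a - 3)*(a + 3)*(a - 1)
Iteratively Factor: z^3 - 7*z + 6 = (z + 3)*(z^2 - 3*z + 2) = (z - 1)*(z + 3)*(z - 2)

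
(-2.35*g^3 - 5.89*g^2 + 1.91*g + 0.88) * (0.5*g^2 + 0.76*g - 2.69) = -1.175*g^5 - 4.731*g^4 + 2.8001*g^3 + 17.7357*g^2 - 4.4691*g - 2.3672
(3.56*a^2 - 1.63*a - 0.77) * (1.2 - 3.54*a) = -12.6024*a^3 + 10.0422*a^2 + 0.7698*a - 0.924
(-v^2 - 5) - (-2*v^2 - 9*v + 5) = v^2 + 9*v - 10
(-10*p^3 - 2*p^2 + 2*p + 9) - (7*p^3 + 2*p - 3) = -17*p^3 - 2*p^2 + 12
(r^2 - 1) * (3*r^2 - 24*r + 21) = 3*r^4 - 24*r^3 + 18*r^2 + 24*r - 21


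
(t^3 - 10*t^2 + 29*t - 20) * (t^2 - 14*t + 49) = t^5 - 24*t^4 + 218*t^3 - 916*t^2 + 1701*t - 980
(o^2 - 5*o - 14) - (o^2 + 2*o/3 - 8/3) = -17*o/3 - 34/3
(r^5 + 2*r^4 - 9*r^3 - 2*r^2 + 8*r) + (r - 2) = r^5 + 2*r^4 - 9*r^3 - 2*r^2 + 9*r - 2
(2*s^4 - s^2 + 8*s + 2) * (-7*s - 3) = -14*s^5 - 6*s^4 + 7*s^3 - 53*s^2 - 38*s - 6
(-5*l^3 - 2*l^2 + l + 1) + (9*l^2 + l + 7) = -5*l^3 + 7*l^2 + 2*l + 8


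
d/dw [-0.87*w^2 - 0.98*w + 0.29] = -1.74*w - 0.98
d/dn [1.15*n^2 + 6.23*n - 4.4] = 2.3*n + 6.23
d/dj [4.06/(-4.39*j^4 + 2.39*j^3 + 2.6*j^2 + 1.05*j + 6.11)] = (71.2936*j^3 - 29.1102*j^2 - 21.112*j - 4.263)/(-4.39*j^4 + 2.39*j^3 + 2.6*j^2 + 1.05*j + 6.11)^2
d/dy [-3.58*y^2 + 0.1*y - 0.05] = 0.1 - 7.16*y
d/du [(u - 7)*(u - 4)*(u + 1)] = 3*u^2 - 20*u + 17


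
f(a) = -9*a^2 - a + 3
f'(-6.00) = 107.00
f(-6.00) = -315.00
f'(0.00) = -1.00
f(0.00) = 3.00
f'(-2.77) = 48.86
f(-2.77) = -63.29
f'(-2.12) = 37.16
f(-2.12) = -35.33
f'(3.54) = -64.72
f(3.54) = -113.32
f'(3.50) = -64.00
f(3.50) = -110.75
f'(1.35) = -25.30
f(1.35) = -14.75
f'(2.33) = -42.94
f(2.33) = -48.19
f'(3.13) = -57.34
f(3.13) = -88.30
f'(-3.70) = 65.60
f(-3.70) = -116.51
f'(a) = -18*a - 1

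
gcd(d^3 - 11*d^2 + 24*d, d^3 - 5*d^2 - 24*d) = d^2 - 8*d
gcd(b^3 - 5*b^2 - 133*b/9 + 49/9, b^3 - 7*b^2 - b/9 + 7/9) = b^2 - 22*b/3 + 7/3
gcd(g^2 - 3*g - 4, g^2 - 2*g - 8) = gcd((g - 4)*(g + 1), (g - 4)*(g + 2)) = g - 4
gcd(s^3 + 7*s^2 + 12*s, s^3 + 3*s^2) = s^2 + 3*s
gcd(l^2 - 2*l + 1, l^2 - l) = l - 1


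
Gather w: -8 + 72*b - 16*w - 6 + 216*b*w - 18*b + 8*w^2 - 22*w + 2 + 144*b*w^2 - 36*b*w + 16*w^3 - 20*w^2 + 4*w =54*b + 16*w^3 + w^2*(144*b - 12) + w*(180*b - 34) - 12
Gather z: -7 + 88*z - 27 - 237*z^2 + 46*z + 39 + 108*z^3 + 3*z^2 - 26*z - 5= 108*z^3 - 234*z^2 + 108*z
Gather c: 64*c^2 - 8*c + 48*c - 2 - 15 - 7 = 64*c^2 + 40*c - 24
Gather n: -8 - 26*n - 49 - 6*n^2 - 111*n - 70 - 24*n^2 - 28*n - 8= -30*n^2 - 165*n - 135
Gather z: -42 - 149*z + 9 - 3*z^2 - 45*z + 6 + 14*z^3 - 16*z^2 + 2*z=14*z^3 - 19*z^2 - 192*z - 27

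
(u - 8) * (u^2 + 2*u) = u^3 - 6*u^2 - 16*u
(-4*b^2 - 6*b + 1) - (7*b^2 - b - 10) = -11*b^2 - 5*b + 11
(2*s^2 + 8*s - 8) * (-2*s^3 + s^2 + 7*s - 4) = -4*s^5 - 14*s^4 + 38*s^3 + 40*s^2 - 88*s + 32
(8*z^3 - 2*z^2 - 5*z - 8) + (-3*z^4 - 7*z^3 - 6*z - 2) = -3*z^4 + z^3 - 2*z^2 - 11*z - 10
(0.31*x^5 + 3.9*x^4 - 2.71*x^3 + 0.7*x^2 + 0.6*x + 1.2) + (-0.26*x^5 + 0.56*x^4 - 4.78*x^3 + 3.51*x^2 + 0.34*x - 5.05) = 0.05*x^5 + 4.46*x^4 - 7.49*x^3 + 4.21*x^2 + 0.94*x - 3.85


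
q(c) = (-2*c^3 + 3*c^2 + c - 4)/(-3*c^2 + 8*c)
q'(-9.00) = 0.66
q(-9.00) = -5.36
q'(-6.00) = 0.65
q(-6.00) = -3.40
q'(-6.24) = 0.65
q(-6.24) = -3.55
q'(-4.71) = 0.65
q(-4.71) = -2.56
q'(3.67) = -1.52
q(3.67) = 5.32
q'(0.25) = 8.28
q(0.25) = -1.98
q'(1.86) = -2.63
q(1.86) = -1.03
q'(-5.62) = 0.65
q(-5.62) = -3.15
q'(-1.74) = 0.72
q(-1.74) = -0.60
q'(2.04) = -4.92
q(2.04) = -1.68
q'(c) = (6*c - 8)*(-2*c^3 + 3*c^2 + c - 4)/(-3*c^2 + 8*c)^2 + (-6*c^2 + 6*c + 1)/(-3*c^2 + 8*c)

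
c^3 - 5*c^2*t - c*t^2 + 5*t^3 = (c - 5*t)*(c - t)*(c + t)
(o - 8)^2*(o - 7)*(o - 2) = o^4 - 25*o^3 + 222*o^2 - 800*o + 896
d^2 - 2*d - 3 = (d - 3)*(d + 1)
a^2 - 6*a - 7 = (a - 7)*(a + 1)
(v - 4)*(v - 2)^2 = v^3 - 8*v^2 + 20*v - 16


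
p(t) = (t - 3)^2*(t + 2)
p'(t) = (t - 3)^2 + (t + 2)*(2*t - 6) = (t - 3)*(3*t + 1)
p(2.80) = 0.19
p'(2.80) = -1.88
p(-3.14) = -42.98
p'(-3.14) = 51.70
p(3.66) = 2.47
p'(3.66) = 7.91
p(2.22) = 2.57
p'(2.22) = -5.97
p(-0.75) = 17.58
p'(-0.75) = 4.69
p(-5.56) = -260.85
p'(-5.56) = 134.22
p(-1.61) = 8.29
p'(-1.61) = 17.66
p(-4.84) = -174.56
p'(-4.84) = 106.00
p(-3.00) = -36.00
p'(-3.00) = 48.00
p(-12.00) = -2250.00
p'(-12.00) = 525.00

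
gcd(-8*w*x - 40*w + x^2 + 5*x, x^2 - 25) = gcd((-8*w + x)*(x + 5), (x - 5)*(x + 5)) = x + 5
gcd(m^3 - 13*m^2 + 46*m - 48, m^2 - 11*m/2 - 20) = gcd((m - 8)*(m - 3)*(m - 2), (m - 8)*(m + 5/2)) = m - 8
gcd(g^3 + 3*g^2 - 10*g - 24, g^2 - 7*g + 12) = g - 3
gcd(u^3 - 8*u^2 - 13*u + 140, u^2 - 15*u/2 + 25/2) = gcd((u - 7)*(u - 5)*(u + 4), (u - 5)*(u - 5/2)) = u - 5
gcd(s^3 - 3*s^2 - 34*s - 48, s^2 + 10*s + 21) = s + 3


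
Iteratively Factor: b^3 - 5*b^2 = (b - 5)*(b^2) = b*(b - 5)*(b)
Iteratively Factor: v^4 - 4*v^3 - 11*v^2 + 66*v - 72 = (v - 2)*(v^3 - 2*v^2 - 15*v + 36) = (v - 3)*(v - 2)*(v^2 + v - 12) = (v - 3)*(v - 2)*(v + 4)*(v - 3)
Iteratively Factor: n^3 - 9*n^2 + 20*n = (n - 4)*(n^2 - 5*n) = n*(n - 4)*(n - 5)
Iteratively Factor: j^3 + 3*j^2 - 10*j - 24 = (j - 3)*(j^2 + 6*j + 8) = (j - 3)*(j + 4)*(j + 2)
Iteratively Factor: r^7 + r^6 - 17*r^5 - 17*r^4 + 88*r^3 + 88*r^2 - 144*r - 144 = (r - 2)*(r^6 + 3*r^5 - 11*r^4 - 39*r^3 + 10*r^2 + 108*r + 72) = (r - 2)*(r + 3)*(r^5 - 11*r^3 - 6*r^2 + 28*r + 24) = (r - 2)*(r + 2)*(r + 3)*(r^4 - 2*r^3 - 7*r^2 + 8*r + 12) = (r - 3)*(r - 2)*(r + 2)*(r + 3)*(r^3 + r^2 - 4*r - 4) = (r - 3)*(r - 2)*(r + 2)^2*(r + 3)*(r^2 - r - 2) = (r - 3)*(r - 2)^2*(r + 2)^2*(r + 3)*(r + 1)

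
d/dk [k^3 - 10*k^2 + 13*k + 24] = 3*k^2 - 20*k + 13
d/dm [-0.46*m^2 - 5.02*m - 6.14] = -0.92*m - 5.02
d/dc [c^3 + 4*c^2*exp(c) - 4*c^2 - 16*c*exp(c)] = 4*c^2*exp(c) + 3*c^2 - 8*c*exp(c) - 8*c - 16*exp(c)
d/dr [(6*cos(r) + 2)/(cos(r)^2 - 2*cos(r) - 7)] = 2*(3*cos(r)^2 + 2*cos(r) + 19)*sin(r)/(sin(r)^2 + 2*cos(r) + 6)^2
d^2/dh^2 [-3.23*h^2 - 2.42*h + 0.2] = -6.46000000000000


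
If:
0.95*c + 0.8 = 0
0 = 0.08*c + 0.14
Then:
No Solution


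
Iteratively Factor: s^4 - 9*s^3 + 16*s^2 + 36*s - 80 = (s - 4)*(s^3 - 5*s^2 - 4*s + 20) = (s - 4)*(s + 2)*(s^2 - 7*s + 10) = (s - 4)*(s - 2)*(s + 2)*(s - 5)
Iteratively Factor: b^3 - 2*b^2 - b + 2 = (b - 2)*(b^2 - 1) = (b - 2)*(b + 1)*(b - 1)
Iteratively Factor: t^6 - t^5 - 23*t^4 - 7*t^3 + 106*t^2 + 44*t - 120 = (t - 2)*(t^5 + t^4 - 21*t^3 - 49*t^2 + 8*t + 60) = (t - 5)*(t - 2)*(t^4 + 6*t^3 + 9*t^2 - 4*t - 12) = (t - 5)*(t - 2)*(t + 3)*(t^3 + 3*t^2 - 4) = (t - 5)*(t - 2)*(t + 2)*(t + 3)*(t^2 + t - 2) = (t - 5)*(t - 2)*(t + 2)^2*(t + 3)*(t - 1)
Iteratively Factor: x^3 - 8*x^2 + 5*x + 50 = (x - 5)*(x^2 - 3*x - 10) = (x - 5)^2*(x + 2)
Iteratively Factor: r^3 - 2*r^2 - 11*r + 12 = (r + 3)*(r^2 - 5*r + 4) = (r - 1)*(r + 3)*(r - 4)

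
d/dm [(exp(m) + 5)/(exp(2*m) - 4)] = (-2*(exp(m) + 5)*exp(m) + exp(2*m) - 4)*exp(m)/(exp(2*m) - 4)^2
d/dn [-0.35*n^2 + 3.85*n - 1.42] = 3.85 - 0.7*n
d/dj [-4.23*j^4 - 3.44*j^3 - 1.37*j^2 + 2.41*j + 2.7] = -16.92*j^3 - 10.32*j^2 - 2.74*j + 2.41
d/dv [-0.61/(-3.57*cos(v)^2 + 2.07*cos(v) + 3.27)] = (4.3554*cos(v) - 1.2627)*sin(v)/(-3.57*cos(v)^2 + 2.07*cos(v) + 3.27)^2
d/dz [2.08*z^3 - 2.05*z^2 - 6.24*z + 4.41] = 6.24*z^2 - 4.1*z - 6.24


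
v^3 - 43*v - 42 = (v - 7)*(v + 1)*(v + 6)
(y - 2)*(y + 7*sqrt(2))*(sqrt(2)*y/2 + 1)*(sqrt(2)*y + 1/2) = y^4 - 2*y^3 + 33*sqrt(2)*y^3/4 - 33*sqrt(2)*y^2/2 + 18*y^2 - 36*y + 7*sqrt(2)*y/2 - 7*sqrt(2)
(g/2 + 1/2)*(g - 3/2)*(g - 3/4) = g^3/2 - 5*g^2/8 - 9*g/16 + 9/16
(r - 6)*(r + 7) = r^2 + r - 42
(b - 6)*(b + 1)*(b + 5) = b^3 - 31*b - 30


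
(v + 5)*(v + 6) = v^2 + 11*v + 30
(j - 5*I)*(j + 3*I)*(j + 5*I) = j^3 + 3*I*j^2 + 25*j + 75*I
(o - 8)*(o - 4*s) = o^2 - 4*o*s - 8*o + 32*s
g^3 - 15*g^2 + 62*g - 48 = (g - 8)*(g - 6)*(g - 1)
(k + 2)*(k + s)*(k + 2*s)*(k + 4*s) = k^4 + 7*k^3*s + 2*k^3 + 14*k^2*s^2 + 14*k^2*s + 8*k*s^3 + 28*k*s^2 + 16*s^3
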